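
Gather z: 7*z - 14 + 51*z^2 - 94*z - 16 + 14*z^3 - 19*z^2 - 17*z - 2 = 14*z^3 + 32*z^2 - 104*z - 32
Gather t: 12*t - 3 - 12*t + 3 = 0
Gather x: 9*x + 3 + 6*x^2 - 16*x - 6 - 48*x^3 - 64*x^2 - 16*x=-48*x^3 - 58*x^2 - 23*x - 3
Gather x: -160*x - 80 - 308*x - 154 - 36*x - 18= -504*x - 252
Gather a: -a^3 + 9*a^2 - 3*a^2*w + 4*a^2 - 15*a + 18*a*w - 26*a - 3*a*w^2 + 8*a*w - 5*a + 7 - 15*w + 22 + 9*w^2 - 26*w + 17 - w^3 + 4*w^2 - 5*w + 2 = -a^3 + a^2*(13 - 3*w) + a*(-3*w^2 + 26*w - 46) - w^3 + 13*w^2 - 46*w + 48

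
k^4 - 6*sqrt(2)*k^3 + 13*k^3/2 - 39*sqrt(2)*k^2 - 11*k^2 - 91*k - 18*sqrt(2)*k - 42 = (k + 1/2)*(k + 6)*(k - 7*sqrt(2))*(k + sqrt(2))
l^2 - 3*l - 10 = (l - 5)*(l + 2)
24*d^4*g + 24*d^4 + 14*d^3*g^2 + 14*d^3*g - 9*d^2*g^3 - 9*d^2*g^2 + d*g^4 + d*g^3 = (-6*d + g)*(-4*d + g)*(d + g)*(d*g + d)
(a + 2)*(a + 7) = a^2 + 9*a + 14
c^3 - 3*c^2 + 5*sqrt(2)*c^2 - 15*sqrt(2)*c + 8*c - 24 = (c - 3)*(c + sqrt(2))*(c + 4*sqrt(2))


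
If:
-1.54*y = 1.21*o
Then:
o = -1.27272727272727*y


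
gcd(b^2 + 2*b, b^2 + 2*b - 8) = 1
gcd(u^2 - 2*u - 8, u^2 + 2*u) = u + 2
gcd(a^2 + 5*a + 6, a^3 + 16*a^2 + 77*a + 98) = a + 2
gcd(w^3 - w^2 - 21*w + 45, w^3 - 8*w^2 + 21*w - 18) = w^2 - 6*w + 9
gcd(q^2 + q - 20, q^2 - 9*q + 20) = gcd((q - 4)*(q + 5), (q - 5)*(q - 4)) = q - 4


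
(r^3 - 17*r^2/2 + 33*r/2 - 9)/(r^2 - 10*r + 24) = (2*r^2 - 5*r + 3)/(2*(r - 4))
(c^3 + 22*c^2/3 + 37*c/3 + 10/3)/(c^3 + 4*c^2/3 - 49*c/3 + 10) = (3*c^2 + 7*c + 2)/(3*c^2 - 11*c + 6)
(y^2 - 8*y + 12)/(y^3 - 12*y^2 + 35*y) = (y^2 - 8*y + 12)/(y*(y^2 - 12*y + 35))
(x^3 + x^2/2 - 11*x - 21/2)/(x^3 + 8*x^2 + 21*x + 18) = (2*x^2 - 5*x - 7)/(2*(x^2 + 5*x + 6))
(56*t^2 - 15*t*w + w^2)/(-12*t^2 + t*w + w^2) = (56*t^2 - 15*t*w + w^2)/(-12*t^2 + t*w + w^2)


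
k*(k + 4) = k^2 + 4*k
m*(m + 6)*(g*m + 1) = g*m^3 + 6*g*m^2 + m^2 + 6*m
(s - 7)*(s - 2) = s^2 - 9*s + 14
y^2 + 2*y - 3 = (y - 1)*(y + 3)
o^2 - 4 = (o - 2)*(o + 2)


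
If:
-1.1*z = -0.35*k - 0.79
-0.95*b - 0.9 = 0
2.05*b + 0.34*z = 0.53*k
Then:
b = -0.95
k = -4.03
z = -0.56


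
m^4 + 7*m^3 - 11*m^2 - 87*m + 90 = (m - 3)*(m - 1)*(m + 5)*(m + 6)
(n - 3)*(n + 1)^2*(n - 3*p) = n^4 - 3*n^3*p - n^3 + 3*n^2*p - 5*n^2 + 15*n*p - 3*n + 9*p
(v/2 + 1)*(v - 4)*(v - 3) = v^3/2 - 5*v^2/2 - v + 12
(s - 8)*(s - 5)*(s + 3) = s^3 - 10*s^2 + s + 120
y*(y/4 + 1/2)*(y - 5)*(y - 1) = y^4/4 - y^3 - 7*y^2/4 + 5*y/2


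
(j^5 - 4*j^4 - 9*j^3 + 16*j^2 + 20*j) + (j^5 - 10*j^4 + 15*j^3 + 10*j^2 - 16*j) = 2*j^5 - 14*j^4 + 6*j^3 + 26*j^2 + 4*j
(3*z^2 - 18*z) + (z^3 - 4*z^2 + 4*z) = z^3 - z^2 - 14*z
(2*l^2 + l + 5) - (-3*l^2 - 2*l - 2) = 5*l^2 + 3*l + 7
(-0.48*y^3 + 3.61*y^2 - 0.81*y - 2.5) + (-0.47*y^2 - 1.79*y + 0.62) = -0.48*y^3 + 3.14*y^2 - 2.6*y - 1.88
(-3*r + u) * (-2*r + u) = 6*r^2 - 5*r*u + u^2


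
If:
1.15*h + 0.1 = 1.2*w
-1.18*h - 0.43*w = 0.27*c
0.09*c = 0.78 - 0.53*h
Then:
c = 6724.36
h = -1140.40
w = -1092.80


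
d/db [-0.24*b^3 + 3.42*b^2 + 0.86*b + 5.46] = -0.72*b^2 + 6.84*b + 0.86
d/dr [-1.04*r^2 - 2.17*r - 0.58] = -2.08*r - 2.17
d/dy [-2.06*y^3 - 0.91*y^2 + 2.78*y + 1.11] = -6.18*y^2 - 1.82*y + 2.78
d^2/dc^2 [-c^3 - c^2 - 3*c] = -6*c - 2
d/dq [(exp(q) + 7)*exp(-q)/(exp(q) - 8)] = (-exp(2*q) - 14*exp(q) + 56)*exp(-q)/(exp(2*q) - 16*exp(q) + 64)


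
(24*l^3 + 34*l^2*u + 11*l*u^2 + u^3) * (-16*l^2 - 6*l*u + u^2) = -384*l^5 - 688*l^4*u - 356*l^3*u^2 - 48*l^2*u^3 + 5*l*u^4 + u^5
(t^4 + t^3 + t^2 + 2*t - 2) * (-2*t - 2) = -2*t^5 - 4*t^4 - 4*t^3 - 6*t^2 + 4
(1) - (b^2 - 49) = 50 - b^2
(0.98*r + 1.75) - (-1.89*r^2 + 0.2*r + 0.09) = 1.89*r^2 + 0.78*r + 1.66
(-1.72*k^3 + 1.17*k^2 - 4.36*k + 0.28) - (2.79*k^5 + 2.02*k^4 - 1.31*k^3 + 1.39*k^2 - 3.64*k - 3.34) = -2.79*k^5 - 2.02*k^4 - 0.41*k^3 - 0.22*k^2 - 0.72*k + 3.62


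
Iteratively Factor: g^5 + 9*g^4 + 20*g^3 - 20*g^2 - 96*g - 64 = (g - 2)*(g^4 + 11*g^3 + 42*g^2 + 64*g + 32) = (g - 2)*(g + 4)*(g^3 + 7*g^2 + 14*g + 8) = (g - 2)*(g + 4)^2*(g^2 + 3*g + 2) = (g - 2)*(g + 1)*(g + 4)^2*(g + 2)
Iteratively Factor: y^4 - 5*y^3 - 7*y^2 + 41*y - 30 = (y - 2)*(y^3 - 3*y^2 - 13*y + 15) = (y - 2)*(y - 1)*(y^2 - 2*y - 15) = (y - 5)*(y - 2)*(y - 1)*(y + 3)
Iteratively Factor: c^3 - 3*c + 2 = (c - 1)*(c^2 + c - 2) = (c - 1)*(c + 2)*(c - 1)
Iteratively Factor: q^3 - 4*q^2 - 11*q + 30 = (q + 3)*(q^2 - 7*q + 10) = (q - 2)*(q + 3)*(q - 5)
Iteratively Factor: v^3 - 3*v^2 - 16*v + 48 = (v + 4)*(v^2 - 7*v + 12) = (v - 4)*(v + 4)*(v - 3)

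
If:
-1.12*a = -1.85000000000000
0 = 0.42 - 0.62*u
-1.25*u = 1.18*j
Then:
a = 1.65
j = -0.72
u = 0.68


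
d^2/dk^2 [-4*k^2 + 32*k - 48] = -8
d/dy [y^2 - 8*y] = 2*y - 8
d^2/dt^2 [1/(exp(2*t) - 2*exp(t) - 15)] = 2*((1 - 2*exp(t))*(-exp(2*t) + 2*exp(t) + 15) - 4*(1 - exp(t))^2*exp(t))*exp(t)/(-exp(2*t) + 2*exp(t) + 15)^3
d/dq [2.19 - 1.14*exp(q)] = -1.14*exp(q)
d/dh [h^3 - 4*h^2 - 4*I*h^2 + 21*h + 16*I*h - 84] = 3*h^2 - 8*h - 8*I*h + 21 + 16*I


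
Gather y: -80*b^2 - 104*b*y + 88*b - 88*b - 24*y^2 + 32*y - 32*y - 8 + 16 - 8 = -80*b^2 - 104*b*y - 24*y^2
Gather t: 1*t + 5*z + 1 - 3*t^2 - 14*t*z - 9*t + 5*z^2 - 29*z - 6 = -3*t^2 + t*(-14*z - 8) + 5*z^2 - 24*z - 5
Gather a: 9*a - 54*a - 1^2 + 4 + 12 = 15 - 45*a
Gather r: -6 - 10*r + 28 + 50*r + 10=40*r + 32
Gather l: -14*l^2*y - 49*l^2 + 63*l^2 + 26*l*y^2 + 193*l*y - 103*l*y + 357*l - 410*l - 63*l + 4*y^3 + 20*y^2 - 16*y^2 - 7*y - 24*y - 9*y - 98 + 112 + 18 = l^2*(14 - 14*y) + l*(26*y^2 + 90*y - 116) + 4*y^3 + 4*y^2 - 40*y + 32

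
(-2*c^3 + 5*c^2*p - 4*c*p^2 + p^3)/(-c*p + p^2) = 2*c^2/p - 3*c + p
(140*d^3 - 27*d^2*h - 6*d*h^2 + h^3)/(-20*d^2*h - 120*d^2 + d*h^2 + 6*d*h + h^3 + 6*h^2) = (-7*d + h)/(h + 6)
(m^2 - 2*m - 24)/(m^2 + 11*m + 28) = (m - 6)/(m + 7)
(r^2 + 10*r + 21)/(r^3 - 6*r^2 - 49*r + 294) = (r + 3)/(r^2 - 13*r + 42)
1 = 1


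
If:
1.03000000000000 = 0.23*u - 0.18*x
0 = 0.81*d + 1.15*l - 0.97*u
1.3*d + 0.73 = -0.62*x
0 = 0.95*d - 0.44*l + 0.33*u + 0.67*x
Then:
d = -12.08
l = 28.22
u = 23.37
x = 24.15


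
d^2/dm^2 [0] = 0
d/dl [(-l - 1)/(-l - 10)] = 9/(l + 10)^2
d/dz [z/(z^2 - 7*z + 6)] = (6 - z^2)/(z^4 - 14*z^3 + 61*z^2 - 84*z + 36)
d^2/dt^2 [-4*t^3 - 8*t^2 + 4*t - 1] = -24*t - 16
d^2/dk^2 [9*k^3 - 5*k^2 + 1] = 54*k - 10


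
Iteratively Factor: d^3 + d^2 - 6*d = (d + 3)*(d^2 - 2*d) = d*(d + 3)*(d - 2)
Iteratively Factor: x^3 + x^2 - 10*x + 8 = (x + 4)*(x^2 - 3*x + 2) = (x - 1)*(x + 4)*(x - 2)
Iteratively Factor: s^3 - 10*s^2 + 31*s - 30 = (s - 3)*(s^2 - 7*s + 10) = (s - 3)*(s - 2)*(s - 5)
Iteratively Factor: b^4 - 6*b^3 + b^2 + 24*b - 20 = (b + 2)*(b^3 - 8*b^2 + 17*b - 10) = (b - 2)*(b + 2)*(b^2 - 6*b + 5) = (b - 2)*(b - 1)*(b + 2)*(b - 5)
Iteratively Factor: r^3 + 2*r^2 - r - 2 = (r + 2)*(r^2 - 1) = (r + 1)*(r + 2)*(r - 1)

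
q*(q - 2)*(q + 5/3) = q^3 - q^2/3 - 10*q/3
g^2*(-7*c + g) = -7*c*g^2 + g^3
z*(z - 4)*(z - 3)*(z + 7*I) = z^4 - 7*z^3 + 7*I*z^3 + 12*z^2 - 49*I*z^2 + 84*I*z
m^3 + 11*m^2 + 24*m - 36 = (m - 1)*(m + 6)^2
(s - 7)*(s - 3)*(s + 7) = s^3 - 3*s^2 - 49*s + 147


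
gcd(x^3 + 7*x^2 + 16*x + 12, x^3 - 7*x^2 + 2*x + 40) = x + 2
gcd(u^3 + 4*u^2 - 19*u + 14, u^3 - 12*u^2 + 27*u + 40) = 1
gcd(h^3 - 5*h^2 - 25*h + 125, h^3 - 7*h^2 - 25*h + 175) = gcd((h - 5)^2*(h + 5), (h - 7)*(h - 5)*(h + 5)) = h^2 - 25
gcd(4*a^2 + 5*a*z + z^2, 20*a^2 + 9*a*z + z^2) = 4*a + z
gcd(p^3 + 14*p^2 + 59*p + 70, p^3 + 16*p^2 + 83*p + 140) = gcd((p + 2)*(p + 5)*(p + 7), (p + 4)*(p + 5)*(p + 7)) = p^2 + 12*p + 35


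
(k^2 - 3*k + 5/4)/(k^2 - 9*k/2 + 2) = (k - 5/2)/(k - 4)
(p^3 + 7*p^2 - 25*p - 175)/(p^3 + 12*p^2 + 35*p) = (p - 5)/p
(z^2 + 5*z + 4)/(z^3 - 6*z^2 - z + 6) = (z + 4)/(z^2 - 7*z + 6)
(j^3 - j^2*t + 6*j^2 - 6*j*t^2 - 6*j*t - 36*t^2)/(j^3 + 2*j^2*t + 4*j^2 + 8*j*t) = (j^2 - 3*j*t + 6*j - 18*t)/(j*(j + 4))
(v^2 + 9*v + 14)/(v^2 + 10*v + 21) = (v + 2)/(v + 3)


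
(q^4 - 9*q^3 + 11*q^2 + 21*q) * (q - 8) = q^5 - 17*q^4 + 83*q^3 - 67*q^2 - 168*q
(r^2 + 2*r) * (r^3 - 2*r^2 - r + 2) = r^5 - 5*r^3 + 4*r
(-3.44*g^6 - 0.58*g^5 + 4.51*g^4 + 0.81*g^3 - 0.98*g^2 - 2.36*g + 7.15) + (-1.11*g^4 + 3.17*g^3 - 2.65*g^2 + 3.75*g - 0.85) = -3.44*g^6 - 0.58*g^5 + 3.4*g^4 + 3.98*g^3 - 3.63*g^2 + 1.39*g + 6.3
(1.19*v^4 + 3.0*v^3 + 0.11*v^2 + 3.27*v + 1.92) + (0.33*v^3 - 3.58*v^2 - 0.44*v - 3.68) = 1.19*v^4 + 3.33*v^3 - 3.47*v^2 + 2.83*v - 1.76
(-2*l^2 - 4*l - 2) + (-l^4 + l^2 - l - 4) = -l^4 - l^2 - 5*l - 6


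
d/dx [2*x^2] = 4*x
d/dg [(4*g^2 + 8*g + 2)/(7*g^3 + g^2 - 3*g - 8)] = 2*(-14*g^4 - 56*g^3 - 31*g^2 - 34*g - 29)/(49*g^6 + 14*g^5 - 41*g^4 - 118*g^3 - 7*g^2 + 48*g + 64)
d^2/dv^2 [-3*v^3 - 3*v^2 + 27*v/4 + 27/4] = -18*v - 6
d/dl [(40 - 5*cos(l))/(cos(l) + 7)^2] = 5*(23 - cos(l))*sin(l)/(cos(l) + 7)^3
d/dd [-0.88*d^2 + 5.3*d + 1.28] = 5.3 - 1.76*d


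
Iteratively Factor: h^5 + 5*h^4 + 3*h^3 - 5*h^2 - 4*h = (h + 4)*(h^4 + h^3 - h^2 - h) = (h + 1)*(h + 4)*(h^3 - h) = h*(h + 1)*(h + 4)*(h^2 - 1) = h*(h - 1)*(h + 1)*(h + 4)*(h + 1)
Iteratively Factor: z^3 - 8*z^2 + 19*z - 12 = (z - 3)*(z^2 - 5*z + 4) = (z - 4)*(z - 3)*(z - 1)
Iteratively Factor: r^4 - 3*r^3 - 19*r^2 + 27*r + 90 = (r - 3)*(r^3 - 19*r - 30) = (r - 3)*(r + 2)*(r^2 - 2*r - 15) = (r - 5)*(r - 3)*(r + 2)*(r + 3)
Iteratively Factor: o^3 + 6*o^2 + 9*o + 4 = (o + 1)*(o^2 + 5*o + 4) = (o + 1)*(o + 4)*(o + 1)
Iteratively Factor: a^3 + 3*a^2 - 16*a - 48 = (a + 4)*(a^2 - a - 12) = (a + 3)*(a + 4)*(a - 4)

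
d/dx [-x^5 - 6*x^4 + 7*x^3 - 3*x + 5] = -5*x^4 - 24*x^3 + 21*x^2 - 3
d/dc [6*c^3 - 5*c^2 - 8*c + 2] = 18*c^2 - 10*c - 8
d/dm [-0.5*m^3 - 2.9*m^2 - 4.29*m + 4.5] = -1.5*m^2 - 5.8*m - 4.29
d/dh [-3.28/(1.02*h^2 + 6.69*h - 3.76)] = (6.6912*h + 21.9432)/(1.02*h^2 + 6.69*h - 3.76)^2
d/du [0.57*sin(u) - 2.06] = 0.57*cos(u)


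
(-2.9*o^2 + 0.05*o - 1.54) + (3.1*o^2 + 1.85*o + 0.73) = 0.2*o^2 + 1.9*o - 0.81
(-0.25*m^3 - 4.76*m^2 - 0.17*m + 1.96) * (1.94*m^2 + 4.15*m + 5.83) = -0.485*m^5 - 10.2719*m^4 - 21.5413*m^3 - 24.6539*m^2 + 7.1429*m + 11.4268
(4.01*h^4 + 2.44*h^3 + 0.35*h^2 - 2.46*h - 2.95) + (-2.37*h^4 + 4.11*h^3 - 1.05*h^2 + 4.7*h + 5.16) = 1.64*h^4 + 6.55*h^3 - 0.7*h^2 + 2.24*h + 2.21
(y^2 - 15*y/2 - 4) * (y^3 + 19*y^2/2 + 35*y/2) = y^5 + 2*y^4 - 231*y^3/4 - 677*y^2/4 - 70*y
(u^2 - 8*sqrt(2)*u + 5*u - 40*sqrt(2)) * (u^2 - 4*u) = u^4 - 8*sqrt(2)*u^3 + u^3 - 20*u^2 - 8*sqrt(2)*u^2 + 160*sqrt(2)*u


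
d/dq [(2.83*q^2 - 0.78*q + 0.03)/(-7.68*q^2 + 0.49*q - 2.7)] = (-4.6037*q^2 - 14.8212*q + 2.0913)/(58.9824*q^4 - 7.5264*q^3 + 41.7121*q^2 - 2.646*q + 7.29)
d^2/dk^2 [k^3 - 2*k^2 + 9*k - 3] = 6*k - 4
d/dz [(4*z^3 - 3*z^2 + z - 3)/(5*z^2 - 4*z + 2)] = (20*z^4 - 32*z^3 + 31*z^2 + 18*z - 10)/(25*z^4 - 40*z^3 + 36*z^2 - 16*z + 4)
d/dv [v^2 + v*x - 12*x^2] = 2*v + x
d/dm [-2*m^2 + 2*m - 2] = 2 - 4*m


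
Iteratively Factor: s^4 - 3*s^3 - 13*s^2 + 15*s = (s - 1)*(s^3 - 2*s^2 - 15*s) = (s - 5)*(s - 1)*(s^2 + 3*s) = s*(s - 5)*(s - 1)*(s + 3)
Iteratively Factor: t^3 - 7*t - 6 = (t - 3)*(t^2 + 3*t + 2) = (t - 3)*(t + 2)*(t + 1)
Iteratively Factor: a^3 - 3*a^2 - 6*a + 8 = (a - 1)*(a^2 - 2*a - 8) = (a - 1)*(a + 2)*(a - 4)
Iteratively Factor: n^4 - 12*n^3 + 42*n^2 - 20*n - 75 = (n - 3)*(n^3 - 9*n^2 + 15*n + 25) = (n - 5)*(n - 3)*(n^2 - 4*n - 5) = (n - 5)^2*(n - 3)*(n + 1)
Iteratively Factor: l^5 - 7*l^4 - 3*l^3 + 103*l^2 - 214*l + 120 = (l - 2)*(l^4 - 5*l^3 - 13*l^2 + 77*l - 60) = (l - 3)*(l - 2)*(l^3 - 2*l^2 - 19*l + 20) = (l - 3)*(l - 2)*(l - 1)*(l^2 - l - 20) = (l - 3)*(l - 2)*(l - 1)*(l + 4)*(l - 5)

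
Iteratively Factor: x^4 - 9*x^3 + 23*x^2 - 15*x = (x - 5)*(x^3 - 4*x^2 + 3*x) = (x - 5)*(x - 1)*(x^2 - 3*x) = (x - 5)*(x - 3)*(x - 1)*(x)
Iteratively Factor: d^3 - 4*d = (d + 2)*(d^2 - 2*d) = d*(d + 2)*(d - 2)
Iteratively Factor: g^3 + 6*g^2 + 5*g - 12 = (g + 3)*(g^2 + 3*g - 4) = (g + 3)*(g + 4)*(g - 1)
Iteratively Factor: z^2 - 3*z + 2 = (z - 1)*(z - 2)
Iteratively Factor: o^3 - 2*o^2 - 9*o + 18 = (o - 3)*(o^2 + o - 6) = (o - 3)*(o + 3)*(o - 2)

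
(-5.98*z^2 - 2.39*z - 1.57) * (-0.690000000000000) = 4.1262*z^2 + 1.6491*z + 1.0833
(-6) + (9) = 3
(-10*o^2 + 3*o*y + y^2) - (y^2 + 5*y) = -10*o^2 + 3*o*y - 5*y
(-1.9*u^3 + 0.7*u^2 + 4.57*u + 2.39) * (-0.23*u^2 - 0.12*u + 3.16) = 0.437*u^5 + 0.067*u^4 - 7.1391*u^3 + 1.1139*u^2 + 14.1544*u + 7.5524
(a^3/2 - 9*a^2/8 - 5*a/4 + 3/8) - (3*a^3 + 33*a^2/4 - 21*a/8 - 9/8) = -5*a^3/2 - 75*a^2/8 + 11*a/8 + 3/2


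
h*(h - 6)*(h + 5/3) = h^3 - 13*h^2/3 - 10*h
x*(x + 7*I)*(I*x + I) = I*x^3 - 7*x^2 + I*x^2 - 7*x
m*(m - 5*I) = m^2 - 5*I*m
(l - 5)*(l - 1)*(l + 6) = l^3 - 31*l + 30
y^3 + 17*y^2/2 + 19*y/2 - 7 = (y - 1/2)*(y + 2)*(y + 7)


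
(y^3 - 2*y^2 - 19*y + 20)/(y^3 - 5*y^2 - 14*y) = (-y^3 + 2*y^2 + 19*y - 20)/(y*(-y^2 + 5*y + 14))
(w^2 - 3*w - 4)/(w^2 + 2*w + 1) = (w - 4)/(w + 1)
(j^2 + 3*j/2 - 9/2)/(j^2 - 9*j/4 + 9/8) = 4*(j + 3)/(4*j - 3)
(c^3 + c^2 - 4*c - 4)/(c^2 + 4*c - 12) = (c^2 + 3*c + 2)/(c + 6)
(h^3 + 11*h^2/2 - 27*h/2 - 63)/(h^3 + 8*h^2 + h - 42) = (h^2 + 5*h/2 - 21)/(h^2 + 5*h - 14)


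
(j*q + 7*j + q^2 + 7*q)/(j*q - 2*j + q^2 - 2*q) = (q + 7)/(q - 2)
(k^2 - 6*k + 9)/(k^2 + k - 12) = (k - 3)/(k + 4)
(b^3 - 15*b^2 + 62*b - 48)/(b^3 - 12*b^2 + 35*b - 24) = (b - 6)/(b - 3)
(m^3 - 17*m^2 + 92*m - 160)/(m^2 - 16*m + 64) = (m^2 - 9*m + 20)/(m - 8)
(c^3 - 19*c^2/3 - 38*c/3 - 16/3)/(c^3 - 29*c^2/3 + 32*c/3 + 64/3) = (3*c + 2)/(3*c - 8)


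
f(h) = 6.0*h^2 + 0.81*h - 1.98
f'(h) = 12.0*h + 0.81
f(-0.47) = -1.04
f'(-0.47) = -4.83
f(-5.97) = 207.03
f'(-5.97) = -70.83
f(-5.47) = 173.11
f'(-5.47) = -64.83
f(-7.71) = 348.44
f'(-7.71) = -91.71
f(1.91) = 21.46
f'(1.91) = 23.73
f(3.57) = 77.38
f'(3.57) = 43.65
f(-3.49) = 68.27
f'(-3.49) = -41.07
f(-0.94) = 2.56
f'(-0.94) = -10.47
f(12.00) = 871.74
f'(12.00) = 144.81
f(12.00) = 871.74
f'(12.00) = 144.81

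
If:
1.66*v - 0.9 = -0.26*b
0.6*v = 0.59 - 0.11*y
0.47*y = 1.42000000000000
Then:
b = 0.72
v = 0.43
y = 3.02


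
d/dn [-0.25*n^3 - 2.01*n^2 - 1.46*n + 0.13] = -0.75*n^2 - 4.02*n - 1.46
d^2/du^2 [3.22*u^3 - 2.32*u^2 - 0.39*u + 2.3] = 19.32*u - 4.64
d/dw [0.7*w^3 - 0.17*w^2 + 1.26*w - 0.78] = 2.1*w^2 - 0.34*w + 1.26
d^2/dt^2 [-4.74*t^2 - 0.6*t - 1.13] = -9.48000000000000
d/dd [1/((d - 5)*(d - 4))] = (9 - 2*d)/(d^4 - 18*d^3 + 121*d^2 - 360*d + 400)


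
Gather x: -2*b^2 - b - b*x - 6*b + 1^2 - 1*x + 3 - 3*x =-2*b^2 - 7*b + x*(-b - 4) + 4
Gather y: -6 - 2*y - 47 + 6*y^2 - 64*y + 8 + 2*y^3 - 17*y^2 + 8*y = 2*y^3 - 11*y^2 - 58*y - 45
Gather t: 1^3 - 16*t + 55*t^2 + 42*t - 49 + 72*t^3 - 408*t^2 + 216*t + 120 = 72*t^3 - 353*t^2 + 242*t + 72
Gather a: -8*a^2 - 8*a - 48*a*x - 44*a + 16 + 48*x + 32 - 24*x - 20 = -8*a^2 + a*(-48*x - 52) + 24*x + 28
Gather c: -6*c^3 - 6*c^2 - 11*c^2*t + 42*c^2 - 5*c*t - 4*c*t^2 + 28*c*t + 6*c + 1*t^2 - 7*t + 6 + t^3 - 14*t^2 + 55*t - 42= -6*c^3 + c^2*(36 - 11*t) + c*(-4*t^2 + 23*t + 6) + t^3 - 13*t^2 + 48*t - 36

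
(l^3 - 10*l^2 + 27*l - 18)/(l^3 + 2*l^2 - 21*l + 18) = (l - 6)/(l + 6)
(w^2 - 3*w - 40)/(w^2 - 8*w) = (w + 5)/w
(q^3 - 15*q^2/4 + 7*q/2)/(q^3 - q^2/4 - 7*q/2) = (4*q - 7)/(4*q + 7)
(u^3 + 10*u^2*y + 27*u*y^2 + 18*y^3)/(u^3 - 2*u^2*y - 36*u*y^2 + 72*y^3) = (u^2 + 4*u*y + 3*y^2)/(u^2 - 8*u*y + 12*y^2)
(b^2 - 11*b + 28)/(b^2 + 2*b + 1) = (b^2 - 11*b + 28)/(b^2 + 2*b + 1)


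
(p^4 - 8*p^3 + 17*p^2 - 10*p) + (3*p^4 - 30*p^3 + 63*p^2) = 4*p^4 - 38*p^3 + 80*p^2 - 10*p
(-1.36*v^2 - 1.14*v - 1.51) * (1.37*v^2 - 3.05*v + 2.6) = -1.8632*v^4 + 2.5862*v^3 - 2.1277*v^2 + 1.6415*v - 3.926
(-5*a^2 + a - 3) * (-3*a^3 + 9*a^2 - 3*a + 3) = 15*a^5 - 48*a^4 + 33*a^3 - 45*a^2 + 12*a - 9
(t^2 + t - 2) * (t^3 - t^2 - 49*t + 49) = t^5 - 52*t^3 + 2*t^2 + 147*t - 98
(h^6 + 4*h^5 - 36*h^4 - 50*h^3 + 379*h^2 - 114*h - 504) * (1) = h^6 + 4*h^5 - 36*h^4 - 50*h^3 + 379*h^2 - 114*h - 504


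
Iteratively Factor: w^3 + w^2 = (w + 1)*(w^2) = w*(w + 1)*(w)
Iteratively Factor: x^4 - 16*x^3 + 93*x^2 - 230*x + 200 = (x - 4)*(x^3 - 12*x^2 + 45*x - 50) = (x - 5)*(x - 4)*(x^2 - 7*x + 10) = (x - 5)^2*(x - 4)*(x - 2)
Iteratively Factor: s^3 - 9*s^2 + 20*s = (s - 5)*(s^2 - 4*s) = s*(s - 5)*(s - 4)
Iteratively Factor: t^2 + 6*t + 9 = (t + 3)*(t + 3)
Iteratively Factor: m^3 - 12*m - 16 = (m + 2)*(m^2 - 2*m - 8) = (m - 4)*(m + 2)*(m + 2)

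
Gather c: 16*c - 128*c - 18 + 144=126 - 112*c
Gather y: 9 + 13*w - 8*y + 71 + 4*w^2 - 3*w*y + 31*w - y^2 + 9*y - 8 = 4*w^2 + 44*w - y^2 + y*(1 - 3*w) + 72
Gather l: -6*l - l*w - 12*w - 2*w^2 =l*(-w - 6) - 2*w^2 - 12*w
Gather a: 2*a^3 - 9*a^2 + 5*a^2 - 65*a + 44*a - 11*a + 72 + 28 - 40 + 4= 2*a^3 - 4*a^2 - 32*a + 64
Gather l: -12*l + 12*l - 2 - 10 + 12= 0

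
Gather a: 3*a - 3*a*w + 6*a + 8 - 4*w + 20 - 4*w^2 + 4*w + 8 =a*(9 - 3*w) - 4*w^2 + 36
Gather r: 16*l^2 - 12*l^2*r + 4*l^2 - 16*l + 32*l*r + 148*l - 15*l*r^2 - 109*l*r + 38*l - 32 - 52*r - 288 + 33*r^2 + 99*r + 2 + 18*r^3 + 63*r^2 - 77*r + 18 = 20*l^2 + 170*l + 18*r^3 + r^2*(96 - 15*l) + r*(-12*l^2 - 77*l - 30) - 300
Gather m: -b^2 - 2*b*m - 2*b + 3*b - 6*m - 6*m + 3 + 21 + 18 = -b^2 + b + m*(-2*b - 12) + 42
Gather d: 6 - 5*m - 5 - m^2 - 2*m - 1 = -m^2 - 7*m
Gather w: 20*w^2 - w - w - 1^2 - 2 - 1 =20*w^2 - 2*w - 4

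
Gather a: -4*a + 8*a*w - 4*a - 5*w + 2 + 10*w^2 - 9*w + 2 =a*(8*w - 8) + 10*w^2 - 14*w + 4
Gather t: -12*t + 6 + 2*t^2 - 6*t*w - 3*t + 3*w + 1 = 2*t^2 + t*(-6*w - 15) + 3*w + 7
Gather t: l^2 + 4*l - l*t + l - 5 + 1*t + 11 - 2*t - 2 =l^2 + 5*l + t*(-l - 1) + 4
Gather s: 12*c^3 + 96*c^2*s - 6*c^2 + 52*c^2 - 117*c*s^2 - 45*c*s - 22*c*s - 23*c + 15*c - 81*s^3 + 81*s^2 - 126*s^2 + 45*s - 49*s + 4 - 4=12*c^3 + 46*c^2 - 8*c - 81*s^3 + s^2*(-117*c - 45) + s*(96*c^2 - 67*c - 4)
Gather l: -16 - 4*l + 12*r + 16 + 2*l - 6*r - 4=-2*l + 6*r - 4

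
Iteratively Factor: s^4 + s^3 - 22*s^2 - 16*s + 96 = (s - 2)*(s^3 + 3*s^2 - 16*s - 48) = (s - 2)*(s + 3)*(s^2 - 16) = (s - 2)*(s + 3)*(s + 4)*(s - 4)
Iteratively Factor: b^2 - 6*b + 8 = (b - 2)*(b - 4)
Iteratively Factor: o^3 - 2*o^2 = (o)*(o^2 - 2*o) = o^2*(o - 2)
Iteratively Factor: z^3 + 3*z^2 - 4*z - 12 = (z - 2)*(z^2 + 5*z + 6) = (z - 2)*(z + 3)*(z + 2)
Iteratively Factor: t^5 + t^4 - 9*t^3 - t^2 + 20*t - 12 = (t - 1)*(t^4 + 2*t^3 - 7*t^2 - 8*t + 12) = (t - 1)*(t + 3)*(t^3 - t^2 - 4*t + 4) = (t - 1)^2*(t + 3)*(t^2 - 4) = (t - 1)^2*(t + 2)*(t + 3)*(t - 2)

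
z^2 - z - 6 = (z - 3)*(z + 2)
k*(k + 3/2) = k^2 + 3*k/2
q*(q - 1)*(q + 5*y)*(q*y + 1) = q^4*y + 5*q^3*y^2 - q^3*y + q^3 - 5*q^2*y^2 + 5*q^2*y - q^2 - 5*q*y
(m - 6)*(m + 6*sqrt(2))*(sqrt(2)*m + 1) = sqrt(2)*m^3 - 6*sqrt(2)*m^2 + 13*m^2 - 78*m + 6*sqrt(2)*m - 36*sqrt(2)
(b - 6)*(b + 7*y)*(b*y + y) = b^3*y + 7*b^2*y^2 - 5*b^2*y - 35*b*y^2 - 6*b*y - 42*y^2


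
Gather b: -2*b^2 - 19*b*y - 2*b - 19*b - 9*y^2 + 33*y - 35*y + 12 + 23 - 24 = -2*b^2 + b*(-19*y - 21) - 9*y^2 - 2*y + 11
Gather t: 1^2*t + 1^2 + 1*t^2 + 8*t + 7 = t^2 + 9*t + 8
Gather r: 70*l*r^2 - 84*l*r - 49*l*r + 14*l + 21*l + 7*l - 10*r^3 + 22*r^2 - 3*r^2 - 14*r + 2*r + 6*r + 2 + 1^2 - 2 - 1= 42*l - 10*r^3 + r^2*(70*l + 19) + r*(-133*l - 6)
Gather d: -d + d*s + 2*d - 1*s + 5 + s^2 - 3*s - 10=d*(s + 1) + s^2 - 4*s - 5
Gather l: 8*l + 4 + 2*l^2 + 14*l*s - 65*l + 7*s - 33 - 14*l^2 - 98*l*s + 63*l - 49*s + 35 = -12*l^2 + l*(6 - 84*s) - 42*s + 6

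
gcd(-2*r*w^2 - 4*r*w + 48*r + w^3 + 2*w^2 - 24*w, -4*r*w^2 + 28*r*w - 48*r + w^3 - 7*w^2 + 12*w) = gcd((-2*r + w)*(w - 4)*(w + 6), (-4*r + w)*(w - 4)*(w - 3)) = w - 4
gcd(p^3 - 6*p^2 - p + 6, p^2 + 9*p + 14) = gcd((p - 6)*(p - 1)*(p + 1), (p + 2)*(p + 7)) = 1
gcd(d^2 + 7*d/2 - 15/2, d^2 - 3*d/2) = d - 3/2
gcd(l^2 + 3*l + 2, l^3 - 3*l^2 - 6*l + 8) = l + 2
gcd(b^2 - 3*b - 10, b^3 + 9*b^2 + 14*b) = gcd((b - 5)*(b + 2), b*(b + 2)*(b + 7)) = b + 2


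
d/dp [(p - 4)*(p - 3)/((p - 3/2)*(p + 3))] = 2*(17*p^2 - 66*p + 27)/(4*p^4 + 12*p^3 - 27*p^2 - 54*p + 81)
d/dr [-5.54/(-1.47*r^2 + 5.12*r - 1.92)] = (28.3648 - 16.2876*r)/(1.47*r^2 - 5.12*r + 1.92)^2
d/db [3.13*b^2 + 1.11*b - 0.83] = 6.26*b + 1.11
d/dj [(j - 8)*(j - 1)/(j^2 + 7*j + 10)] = 2*(8*j^2 + 2*j - 73)/(j^4 + 14*j^3 + 69*j^2 + 140*j + 100)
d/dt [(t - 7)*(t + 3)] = 2*t - 4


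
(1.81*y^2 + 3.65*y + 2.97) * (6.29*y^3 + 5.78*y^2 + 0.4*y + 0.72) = 11.3849*y^5 + 33.4203*y^4 + 40.5023*y^3 + 19.9298*y^2 + 3.816*y + 2.1384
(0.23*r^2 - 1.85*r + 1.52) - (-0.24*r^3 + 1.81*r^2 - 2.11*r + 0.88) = 0.24*r^3 - 1.58*r^2 + 0.26*r + 0.64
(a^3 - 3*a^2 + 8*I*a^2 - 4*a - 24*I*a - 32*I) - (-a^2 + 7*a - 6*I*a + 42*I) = a^3 - 2*a^2 + 8*I*a^2 - 11*a - 18*I*a - 74*I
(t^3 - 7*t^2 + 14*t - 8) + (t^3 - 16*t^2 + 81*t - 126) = 2*t^3 - 23*t^2 + 95*t - 134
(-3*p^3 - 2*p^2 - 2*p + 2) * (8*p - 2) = -24*p^4 - 10*p^3 - 12*p^2 + 20*p - 4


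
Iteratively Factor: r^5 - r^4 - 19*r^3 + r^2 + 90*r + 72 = (r - 4)*(r^4 + 3*r^3 - 7*r^2 - 27*r - 18) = (r - 4)*(r + 1)*(r^3 + 2*r^2 - 9*r - 18) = (r - 4)*(r - 3)*(r + 1)*(r^2 + 5*r + 6) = (r - 4)*(r - 3)*(r + 1)*(r + 3)*(r + 2)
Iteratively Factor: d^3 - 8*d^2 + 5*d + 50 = (d + 2)*(d^2 - 10*d + 25) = (d - 5)*(d + 2)*(d - 5)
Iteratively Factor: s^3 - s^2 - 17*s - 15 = (s - 5)*(s^2 + 4*s + 3) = (s - 5)*(s + 1)*(s + 3)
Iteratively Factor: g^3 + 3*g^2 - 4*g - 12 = (g + 3)*(g^2 - 4) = (g + 2)*(g + 3)*(g - 2)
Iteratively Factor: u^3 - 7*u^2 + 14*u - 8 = (u - 1)*(u^2 - 6*u + 8) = (u - 2)*(u - 1)*(u - 4)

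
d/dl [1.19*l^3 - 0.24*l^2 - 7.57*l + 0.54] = 3.57*l^2 - 0.48*l - 7.57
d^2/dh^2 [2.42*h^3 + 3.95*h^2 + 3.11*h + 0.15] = 14.52*h + 7.9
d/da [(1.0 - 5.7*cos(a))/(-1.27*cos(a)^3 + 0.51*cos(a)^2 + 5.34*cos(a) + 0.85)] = (14.478*cos(a)^3 - 6.717*cos(a)^2 + 1.02*cos(a) + 10.185)*sin(a)/(1.6129*cos(a)^6 - 1.2954*cos(a)^5 - 13.3035*cos(a)^4 + 3.2878*cos(a)^3 + 29.3826*cos(a)^2 + 9.078*cos(a) + 0.7225)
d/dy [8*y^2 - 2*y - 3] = 16*y - 2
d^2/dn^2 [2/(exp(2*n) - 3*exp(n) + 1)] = 2*((3 - 4*exp(n))*(exp(2*n) - 3*exp(n) + 1) + 2*(2*exp(n) - 3)^2*exp(n))*exp(n)/(exp(2*n) - 3*exp(n) + 1)^3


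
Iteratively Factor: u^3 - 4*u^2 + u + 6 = (u + 1)*(u^2 - 5*u + 6) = (u - 3)*(u + 1)*(u - 2)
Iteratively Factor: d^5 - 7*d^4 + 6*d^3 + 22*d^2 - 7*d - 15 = (d - 1)*(d^4 - 6*d^3 + 22*d + 15) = (d - 5)*(d - 1)*(d^3 - d^2 - 5*d - 3) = (d - 5)*(d - 3)*(d - 1)*(d^2 + 2*d + 1) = (d - 5)*(d - 3)*(d - 1)*(d + 1)*(d + 1)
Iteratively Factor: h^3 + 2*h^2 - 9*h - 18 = (h - 3)*(h^2 + 5*h + 6) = (h - 3)*(h + 2)*(h + 3)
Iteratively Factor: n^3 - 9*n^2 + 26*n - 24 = (n - 3)*(n^2 - 6*n + 8) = (n - 3)*(n - 2)*(n - 4)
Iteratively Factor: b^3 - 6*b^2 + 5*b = (b)*(b^2 - 6*b + 5) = b*(b - 5)*(b - 1)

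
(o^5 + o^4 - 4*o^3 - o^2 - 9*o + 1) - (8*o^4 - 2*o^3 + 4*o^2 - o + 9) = o^5 - 7*o^4 - 2*o^3 - 5*o^2 - 8*o - 8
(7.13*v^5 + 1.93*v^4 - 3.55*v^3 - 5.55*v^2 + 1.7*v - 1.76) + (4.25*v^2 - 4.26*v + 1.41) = 7.13*v^5 + 1.93*v^4 - 3.55*v^3 - 1.3*v^2 - 2.56*v - 0.35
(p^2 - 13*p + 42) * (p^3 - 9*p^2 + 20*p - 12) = p^5 - 22*p^4 + 179*p^3 - 650*p^2 + 996*p - 504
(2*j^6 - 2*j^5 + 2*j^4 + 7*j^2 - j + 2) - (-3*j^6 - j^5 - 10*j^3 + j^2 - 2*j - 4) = 5*j^6 - j^5 + 2*j^4 + 10*j^3 + 6*j^2 + j + 6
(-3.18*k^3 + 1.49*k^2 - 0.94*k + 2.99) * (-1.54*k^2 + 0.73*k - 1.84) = 4.8972*k^5 - 4.616*k^4 + 8.3865*k^3 - 8.0324*k^2 + 3.9123*k - 5.5016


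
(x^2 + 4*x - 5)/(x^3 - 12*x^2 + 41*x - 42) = (x^2 + 4*x - 5)/(x^3 - 12*x^2 + 41*x - 42)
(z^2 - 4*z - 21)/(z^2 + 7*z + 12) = (z - 7)/(z + 4)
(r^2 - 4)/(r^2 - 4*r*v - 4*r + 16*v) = (r^2 - 4)/(r^2 - 4*r*v - 4*r + 16*v)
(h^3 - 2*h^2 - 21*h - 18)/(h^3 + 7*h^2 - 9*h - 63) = (h^2 - 5*h - 6)/(h^2 + 4*h - 21)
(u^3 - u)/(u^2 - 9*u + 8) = u*(u + 1)/(u - 8)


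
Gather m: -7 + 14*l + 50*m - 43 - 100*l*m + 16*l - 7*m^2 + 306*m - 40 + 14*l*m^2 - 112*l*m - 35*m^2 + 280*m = 30*l + m^2*(14*l - 42) + m*(636 - 212*l) - 90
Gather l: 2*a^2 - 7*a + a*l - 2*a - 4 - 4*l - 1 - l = 2*a^2 - 9*a + l*(a - 5) - 5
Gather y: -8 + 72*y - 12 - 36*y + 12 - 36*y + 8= 0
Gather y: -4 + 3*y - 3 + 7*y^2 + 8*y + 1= 7*y^2 + 11*y - 6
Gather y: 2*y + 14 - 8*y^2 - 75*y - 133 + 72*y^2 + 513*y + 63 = 64*y^2 + 440*y - 56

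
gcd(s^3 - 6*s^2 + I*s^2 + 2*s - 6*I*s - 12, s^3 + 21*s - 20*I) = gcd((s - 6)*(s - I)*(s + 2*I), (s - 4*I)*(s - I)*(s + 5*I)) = s - I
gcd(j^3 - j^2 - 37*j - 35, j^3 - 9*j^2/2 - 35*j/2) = j - 7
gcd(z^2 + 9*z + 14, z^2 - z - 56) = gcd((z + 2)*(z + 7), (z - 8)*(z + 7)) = z + 7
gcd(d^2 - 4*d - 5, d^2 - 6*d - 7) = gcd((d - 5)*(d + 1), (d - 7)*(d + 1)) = d + 1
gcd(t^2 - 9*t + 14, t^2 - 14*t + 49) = t - 7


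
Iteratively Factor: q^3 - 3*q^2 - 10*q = (q - 5)*(q^2 + 2*q) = q*(q - 5)*(q + 2)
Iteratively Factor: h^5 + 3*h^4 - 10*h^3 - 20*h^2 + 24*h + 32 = (h - 2)*(h^4 + 5*h^3 - 20*h - 16) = (h - 2)^2*(h^3 + 7*h^2 + 14*h + 8) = (h - 2)^2*(h + 4)*(h^2 + 3*h + 2) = (h - 2)^2*(h + 2)*(h + 4)*(h + 1)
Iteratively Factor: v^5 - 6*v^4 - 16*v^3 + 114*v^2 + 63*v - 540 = (v - 4)*(v^4 - 2*v^3 - 24*v^2 + 18*v + 135) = (v - 4)*(v - 3)*(v^3 + v^2 - 21*v - 45) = (v - 4)*(v - 3)*(v + 3)*(v^2 - 2*v - 15) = (v - 5)*(v - 4)*(v - 3)*(v + 3)*(v + 3)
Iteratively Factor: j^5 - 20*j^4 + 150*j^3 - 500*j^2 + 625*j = (j - 5)*(j^4 - 15*j^3 + 75*j^2 - 125*j) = (j - 5)^2*(j^3 - 10*j^2 + 25*j) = j*(j - 5)^2*(j^2 - 10*j + 25) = j*(j - 5)^3*(j - 5)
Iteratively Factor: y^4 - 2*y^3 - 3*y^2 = (y + 1)*(y^3 - 3*y^2) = (y - 3)*(y + 1)*(y^2) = y*(y - 3)*(y + 1)*(y)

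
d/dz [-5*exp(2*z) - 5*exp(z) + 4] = (-10*exp(z) - 5)*exp(z)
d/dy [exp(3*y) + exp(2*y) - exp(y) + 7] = (3*exp(2*y) + 2*exp(y) - 1)*exp(y)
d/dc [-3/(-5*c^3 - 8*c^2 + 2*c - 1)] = 3*(-15*c^2 - 16*c + 2)/(5*c^3 + 8*c^2 - 2*c + 1)^2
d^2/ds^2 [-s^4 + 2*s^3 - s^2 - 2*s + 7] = -12*s^2 + 12*s - 2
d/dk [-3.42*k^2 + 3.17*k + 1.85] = 3.17 - 6.84*k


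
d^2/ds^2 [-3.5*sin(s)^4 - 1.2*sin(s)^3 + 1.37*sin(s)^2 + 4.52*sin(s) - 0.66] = 56.0*sin(s)^4 + 10.8*sin(s)^3 - 47.48*sin(s)^2 - 11.72*sin(s) + 2.74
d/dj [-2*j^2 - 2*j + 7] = -4*j - 2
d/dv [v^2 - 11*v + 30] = 2*v - 11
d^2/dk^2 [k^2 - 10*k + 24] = 2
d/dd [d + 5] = 1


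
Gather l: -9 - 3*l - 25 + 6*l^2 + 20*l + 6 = 6*l^2 + 17*l - 28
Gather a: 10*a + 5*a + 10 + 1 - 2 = 15*a + 9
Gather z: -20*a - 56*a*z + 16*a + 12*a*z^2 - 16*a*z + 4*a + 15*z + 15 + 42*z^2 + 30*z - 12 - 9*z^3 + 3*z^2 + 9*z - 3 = -9*z^3 + z^2*(12*a + 45) + z*(54 - 72*a)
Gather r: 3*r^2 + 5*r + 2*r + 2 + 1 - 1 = 3*r^2 + 7*r + 2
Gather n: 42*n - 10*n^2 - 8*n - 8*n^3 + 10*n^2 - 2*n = -8*n^3 + 32*n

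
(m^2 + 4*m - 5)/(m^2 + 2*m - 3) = (m + 5)/(m + 3)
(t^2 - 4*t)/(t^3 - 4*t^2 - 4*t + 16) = t/(t^2 - 4)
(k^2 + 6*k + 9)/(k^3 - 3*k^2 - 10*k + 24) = (k + 3)/(k^2 - 6*k + 8)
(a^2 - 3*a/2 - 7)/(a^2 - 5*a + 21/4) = 2*(a + 2)/(2*a - 3)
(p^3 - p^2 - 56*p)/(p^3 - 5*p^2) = (p^2 - p - 56)/(p*(p - 5))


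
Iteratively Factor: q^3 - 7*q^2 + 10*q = (q - 5)*(q^2 - 2*q) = (q - 5)*(q - 2)*(q)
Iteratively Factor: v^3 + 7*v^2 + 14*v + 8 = (v + 1)*(v^2 + 6*v + 8) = (v + 1)*(v + 2)*(v + 4)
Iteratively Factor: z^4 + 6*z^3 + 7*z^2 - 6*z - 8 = (z + 2)*(z^3 + 4*z^2 - z - 4) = (z - 1)*(z + 2)*(z^2 + 5*z + 4) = (z - 1)*(z + 1)*(z + 2)*(z + 4)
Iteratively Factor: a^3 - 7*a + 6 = (a - 1)*(a^2 + a - 6) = (a - 2)*(a - 1)*(a + 3)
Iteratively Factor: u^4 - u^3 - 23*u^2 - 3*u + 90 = (u + 3)*(u^3 - 4*u^2 - 11*u + 30) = (u + 3)^2*(u^2 - 7*u + 10) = (u - 5)*(u + 3)^2*(u - 2)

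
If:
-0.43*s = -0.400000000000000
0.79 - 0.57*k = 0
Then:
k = 1.39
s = 0.93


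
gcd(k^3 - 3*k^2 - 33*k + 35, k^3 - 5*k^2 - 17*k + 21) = k^2 - 8*k + 7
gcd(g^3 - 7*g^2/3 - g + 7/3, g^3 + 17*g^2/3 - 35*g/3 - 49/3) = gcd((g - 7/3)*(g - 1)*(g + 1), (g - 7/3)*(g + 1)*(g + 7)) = g^2 - 4*g/3 - 7/3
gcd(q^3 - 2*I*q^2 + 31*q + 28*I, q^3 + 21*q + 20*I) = q^2 + 5*I*q - 4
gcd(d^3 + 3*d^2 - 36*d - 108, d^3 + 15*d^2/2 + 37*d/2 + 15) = d + 3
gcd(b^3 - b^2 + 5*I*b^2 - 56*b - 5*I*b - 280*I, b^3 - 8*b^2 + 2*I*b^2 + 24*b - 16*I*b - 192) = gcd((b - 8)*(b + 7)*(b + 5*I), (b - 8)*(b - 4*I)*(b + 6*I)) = b - 8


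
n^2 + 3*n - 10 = (n - 2)*(n + 5)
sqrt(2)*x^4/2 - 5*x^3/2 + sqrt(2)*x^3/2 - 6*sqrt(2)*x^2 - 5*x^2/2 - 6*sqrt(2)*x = x*(x - 4*sqrt(2))*(x + 3*sqrt(2)/2)*(sqrt(2)*x/2 + sqrt(2)/2)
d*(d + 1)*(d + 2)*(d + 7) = d^4 + 10*d^3 + 23*d^2 + 14*d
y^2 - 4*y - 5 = (y - 5)*(y + 1)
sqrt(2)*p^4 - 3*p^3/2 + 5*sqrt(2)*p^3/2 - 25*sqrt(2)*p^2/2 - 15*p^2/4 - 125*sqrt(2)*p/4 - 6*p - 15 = (p + 5/2)*(p - 3*sqrt(2))*(p + 2*sqrt(2))*(sqrt(2)*p + 1/2)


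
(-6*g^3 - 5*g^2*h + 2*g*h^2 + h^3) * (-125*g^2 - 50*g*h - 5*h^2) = 750*g^5 + 925*g^4*h + 30*g^3*h^2 - 200*g^2*h^3 - 60*g*h^4 - 5*h^5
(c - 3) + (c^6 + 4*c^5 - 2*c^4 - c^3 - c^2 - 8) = c^6 + 4*c^5 - 2*c^4 - c^3 - c^2 + c - 11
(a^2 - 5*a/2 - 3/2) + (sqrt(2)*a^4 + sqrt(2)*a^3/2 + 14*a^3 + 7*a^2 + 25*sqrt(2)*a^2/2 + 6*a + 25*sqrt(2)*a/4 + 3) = sqrt(2)*a^4 + sqrt(2)*a^3/2 + 14*a^3 + 8*a^2 + 25*sqrt(2)*a^2/2 + 7*a/2 + 25*sqrt(2)*a/4 + 3/2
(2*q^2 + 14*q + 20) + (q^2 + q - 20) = 3*q^2 + 15*q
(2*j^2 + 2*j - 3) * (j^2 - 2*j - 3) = 2*j^4 - 2*j^3 - 13*j^2 + 9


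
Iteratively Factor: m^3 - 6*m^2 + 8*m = (m - 2)*(m^2 - 4*m) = m*(m - 2)*(m - 4)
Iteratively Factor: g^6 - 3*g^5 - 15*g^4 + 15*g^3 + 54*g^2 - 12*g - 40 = (g - 5)*(g^5 + 2*g^4 - 5*g^3 - 10*g^2 + 4*g + 8) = (g - 5)*(g + 2)*(g^4 - 5*g^2 + 4) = (g - 5)*(g - 1)*(g + 2)*(g^3 + g^2 - 4*g - 4) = (g - 5)*(g - 1)*(g + 2)^2*(g^2 - g - 2) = (g - 5)*(g - 2)*(g - 1)*(g + 2)^2*(g + 1)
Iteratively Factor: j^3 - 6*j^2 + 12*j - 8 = (j - 2)*(j^2 - 4*j + 4) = (j - 2)^2*(j - 2)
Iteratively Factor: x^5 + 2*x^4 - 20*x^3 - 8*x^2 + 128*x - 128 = (x - 2)*(x^4 + 4*x^3 - 12*x^2 - 32*x + 64) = (x - 2)^2*(x^3 + 6*x^2 - 32) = (x - 2)^2*(x + 4)*(x^2 + 2*x - 8) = (x - 2)^3*(x + 4)*(x + 4)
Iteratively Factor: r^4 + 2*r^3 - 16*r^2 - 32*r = (r)*(r^3 + 2*r^2 - 16*r - 32) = r*(r + 2)*(r^2 - 16) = r*(r - 4)*(r + 2)*(r + 4)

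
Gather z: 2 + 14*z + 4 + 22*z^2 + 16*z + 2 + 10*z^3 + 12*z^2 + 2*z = 10*z^3 + 34*z^2 + 32*z + 8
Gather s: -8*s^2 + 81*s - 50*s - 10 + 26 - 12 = -8*s^2 + 31*s + 4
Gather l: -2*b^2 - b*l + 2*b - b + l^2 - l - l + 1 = -2*b^2 + b + l^2 + l*(-b - 2) + 1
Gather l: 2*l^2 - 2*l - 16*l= 2*l^2 - 18*l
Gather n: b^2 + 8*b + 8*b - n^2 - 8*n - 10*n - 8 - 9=b^2 + 16*b - n^2 - 18*n - 17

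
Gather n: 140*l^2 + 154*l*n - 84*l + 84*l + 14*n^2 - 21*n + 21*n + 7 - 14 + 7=140*l^2 + 154*l*n + 14*n^2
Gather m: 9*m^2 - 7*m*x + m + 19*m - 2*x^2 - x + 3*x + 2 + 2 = 9*m^2 + m*(20 - 7*x) - 2*x^2 + 2*x + 4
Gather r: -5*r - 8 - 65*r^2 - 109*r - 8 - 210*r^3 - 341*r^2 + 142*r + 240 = -210*r^3 - 406*r^2 + 28*r + 224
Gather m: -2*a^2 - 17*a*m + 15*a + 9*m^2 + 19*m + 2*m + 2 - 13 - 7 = -2*a^2 + 15*a + 9*m^2 + m*(21 - 17*a) - 18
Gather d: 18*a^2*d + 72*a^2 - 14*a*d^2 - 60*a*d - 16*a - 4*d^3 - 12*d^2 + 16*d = 72*a^2 - 16*a - 4*d^3 + d^2*(-14*a - 12) + d*(18*a^2 - 60*a + 16)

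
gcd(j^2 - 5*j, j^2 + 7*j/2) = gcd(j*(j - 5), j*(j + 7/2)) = j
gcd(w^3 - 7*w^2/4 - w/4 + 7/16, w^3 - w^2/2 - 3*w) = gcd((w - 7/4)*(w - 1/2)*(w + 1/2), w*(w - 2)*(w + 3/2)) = 1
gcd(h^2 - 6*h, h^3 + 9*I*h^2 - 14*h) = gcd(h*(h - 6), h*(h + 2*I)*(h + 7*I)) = h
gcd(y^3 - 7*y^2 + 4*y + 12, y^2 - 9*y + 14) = y - 2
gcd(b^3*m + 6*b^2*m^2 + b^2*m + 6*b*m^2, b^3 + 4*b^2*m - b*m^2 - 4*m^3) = 1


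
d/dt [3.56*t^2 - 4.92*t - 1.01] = 7.12*t - 4.92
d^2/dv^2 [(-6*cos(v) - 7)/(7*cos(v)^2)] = (-15*cos(v) + 28*cos(2*v) + 3*cos(3*v) - 56)/(14*cos(v)^4)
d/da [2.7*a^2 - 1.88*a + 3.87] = 5.4*a - 1.88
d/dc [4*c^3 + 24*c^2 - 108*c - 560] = 12*c^2 + 48*c - 108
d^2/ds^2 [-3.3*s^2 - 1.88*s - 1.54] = -6.60000000000000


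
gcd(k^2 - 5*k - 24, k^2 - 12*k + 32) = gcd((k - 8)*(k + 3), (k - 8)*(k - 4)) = k - 8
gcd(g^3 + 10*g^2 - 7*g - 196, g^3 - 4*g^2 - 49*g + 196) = g^2 + 3*g - 28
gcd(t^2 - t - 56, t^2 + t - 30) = 1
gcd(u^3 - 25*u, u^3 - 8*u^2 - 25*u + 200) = u^2 - 25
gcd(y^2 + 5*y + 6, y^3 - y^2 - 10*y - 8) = y + 2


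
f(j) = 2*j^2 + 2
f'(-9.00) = -36.00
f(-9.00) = 164.00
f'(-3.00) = -12.00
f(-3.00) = 20.00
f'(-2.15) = -8.60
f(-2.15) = 11.24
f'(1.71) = 6.84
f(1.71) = 7.85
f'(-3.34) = -13.36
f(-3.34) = 24.31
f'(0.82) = 3.28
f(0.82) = 3.34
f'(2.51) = 10.04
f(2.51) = 14.60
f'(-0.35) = -1.40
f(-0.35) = 2.24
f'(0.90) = 3.60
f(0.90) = 3.62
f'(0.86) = 3.44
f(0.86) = 3.48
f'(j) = 4*j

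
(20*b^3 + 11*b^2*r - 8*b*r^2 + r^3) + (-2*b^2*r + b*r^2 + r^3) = 20*b^3 + 9*b^2*r - 7*b*r^2 + 2*r^3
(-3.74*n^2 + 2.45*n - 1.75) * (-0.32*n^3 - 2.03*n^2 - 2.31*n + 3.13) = 1.1968*n^5 + 6.8082*n^4 + 4.2259*n^3 - 13.8132*n^2 + 11.711*n - 5.4775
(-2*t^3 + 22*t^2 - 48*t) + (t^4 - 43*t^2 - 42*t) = t^4 - 2*t^3 - 21*t^2 - 90*t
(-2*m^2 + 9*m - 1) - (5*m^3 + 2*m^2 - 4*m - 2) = -5*m^3 - 4*m^2 + 13*m + 1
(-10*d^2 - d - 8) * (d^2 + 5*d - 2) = -10*d^4 - 51*d^3 + 7*d^2 - 38*d + 16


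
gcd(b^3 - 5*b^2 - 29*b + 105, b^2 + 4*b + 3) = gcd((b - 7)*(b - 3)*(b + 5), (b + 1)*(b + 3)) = 1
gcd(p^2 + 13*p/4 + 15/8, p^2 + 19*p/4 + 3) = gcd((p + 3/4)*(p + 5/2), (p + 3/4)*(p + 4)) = p + 3/4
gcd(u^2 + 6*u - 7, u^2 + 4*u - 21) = u + 7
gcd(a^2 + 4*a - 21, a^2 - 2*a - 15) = 1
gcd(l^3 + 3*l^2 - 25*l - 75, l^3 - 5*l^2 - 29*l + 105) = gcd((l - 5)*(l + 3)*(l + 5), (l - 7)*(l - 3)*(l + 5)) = l + 5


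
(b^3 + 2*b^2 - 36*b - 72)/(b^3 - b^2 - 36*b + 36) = (b + 2)/(b - 1)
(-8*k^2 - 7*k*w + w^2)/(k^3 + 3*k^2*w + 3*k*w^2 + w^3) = (-8*k + w)/(k^2 + 2*k*w + w^2)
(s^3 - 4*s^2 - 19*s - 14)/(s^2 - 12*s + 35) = (s^2 + 3*s + 2)/(s - 5)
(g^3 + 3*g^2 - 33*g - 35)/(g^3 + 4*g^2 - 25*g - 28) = (g - 5)/(g - 4)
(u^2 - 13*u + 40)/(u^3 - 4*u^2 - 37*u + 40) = (u - 5)/(u^2 + 4*u - 5)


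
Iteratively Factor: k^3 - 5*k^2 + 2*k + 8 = (k - 2)*(k^2 - 3*k - 4) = (k - 2)*(k + 1)*(k - 4)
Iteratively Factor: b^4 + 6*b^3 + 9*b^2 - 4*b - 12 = (b - 1)*(b^3 + 7*b^2 + 16*b + 12) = (b - 1)*(b + 2)*(b^2 + 5*b + 6) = (b - 1)*(b + 2)^2*(b + 3)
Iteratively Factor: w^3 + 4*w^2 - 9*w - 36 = (w + 4)*(w^2 - 9) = (w - 3)*(w + 4)*(w + 3)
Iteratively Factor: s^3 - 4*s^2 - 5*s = (s + 1)*(s^2 - 5*s) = s*(s + 1)*(s - 5)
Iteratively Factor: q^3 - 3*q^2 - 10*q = (q - 5)*(q^2 + 2*q) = (q - 5)*(q + 2)*(q)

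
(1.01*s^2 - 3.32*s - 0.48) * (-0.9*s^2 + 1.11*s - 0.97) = -0.909*s^4 + 4.1091*s^3 - 4.2329*s^2 + 2.6876*s + 0.4656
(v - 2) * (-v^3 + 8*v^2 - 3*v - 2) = -v^4 + 10*v^3 - 19*v^2 + 4*v + 4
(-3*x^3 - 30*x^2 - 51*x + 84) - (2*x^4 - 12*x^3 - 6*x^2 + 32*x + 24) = -2*x^4 + 9*x^3 - 24*x^2 - 83*x + 60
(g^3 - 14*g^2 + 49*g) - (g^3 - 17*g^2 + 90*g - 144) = 3*g^2 - 41*g + 144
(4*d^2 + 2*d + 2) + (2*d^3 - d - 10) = 2*d^3 + 4*d^2 + d - 8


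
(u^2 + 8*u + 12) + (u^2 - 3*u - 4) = 2*u^2 + 5*u + 8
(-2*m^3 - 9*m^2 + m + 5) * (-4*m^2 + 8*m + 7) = 8*m^5 + 20*m^4 - 90*m^3 - 75*m^2 + 47*m + 35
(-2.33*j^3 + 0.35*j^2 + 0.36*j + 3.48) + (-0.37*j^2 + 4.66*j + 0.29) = -2.33*j^3 - 0.02*j^2 + 5.02*j + 3.77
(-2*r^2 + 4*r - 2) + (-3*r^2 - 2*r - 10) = -5*r^2 + 2*r - 12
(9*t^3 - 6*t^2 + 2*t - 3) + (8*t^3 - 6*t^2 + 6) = 17*t^3 - 12*t^2 + 2*t + 3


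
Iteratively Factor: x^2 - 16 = (x + 4)*(x - 4)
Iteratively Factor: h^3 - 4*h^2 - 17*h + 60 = (h + 4)*(h^2 - 8*h + 15) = (h - 3)*(h + 4)*(h - 5)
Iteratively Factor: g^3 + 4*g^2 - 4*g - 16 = (g + 4)*(g^2 - 4) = (g - 2)*(g + 4)*(g + 2)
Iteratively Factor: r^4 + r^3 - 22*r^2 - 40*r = (r + 4)*(r^3 - 3*r^2 - 10*r) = r*(r + 4)*(r^2 - 3*r - 10) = r*(r - 5)*(r + 4)*(r + 2)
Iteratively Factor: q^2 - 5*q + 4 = (q - 1)*(q - 4)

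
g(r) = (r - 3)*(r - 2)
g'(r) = 2*r - 5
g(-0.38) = 8.04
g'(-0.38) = -5.76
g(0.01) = 5.95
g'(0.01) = -4.98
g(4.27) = 2.88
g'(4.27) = 3.54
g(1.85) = 0.17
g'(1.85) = -1.30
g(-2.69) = 26.69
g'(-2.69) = -10.38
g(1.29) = 1.21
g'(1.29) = -2.42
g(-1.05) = 12.35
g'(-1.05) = -7.10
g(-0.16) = 6.83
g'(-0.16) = -5.32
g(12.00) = 90.00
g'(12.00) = 19.00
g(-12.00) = 210.00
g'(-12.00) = -29.00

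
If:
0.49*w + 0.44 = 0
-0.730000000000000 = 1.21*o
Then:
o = -0.60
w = -0.90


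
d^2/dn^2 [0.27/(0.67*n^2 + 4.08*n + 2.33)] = (-0.242406*n^2 - 1.476144*n + 0.27*(1.34*n + 4.08)*(2.68*n + 8.16) - 0.842994)/(0.67*n^2 + 4.08*n + 2.33)^3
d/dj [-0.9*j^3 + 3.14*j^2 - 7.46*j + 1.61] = -2.7*j^2 + 6.28*j - 7.46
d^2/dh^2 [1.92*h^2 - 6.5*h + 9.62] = 3.84000000000000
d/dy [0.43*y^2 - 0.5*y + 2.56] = 0.86*y - 0.5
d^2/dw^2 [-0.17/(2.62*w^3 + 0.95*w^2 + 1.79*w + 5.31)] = ((2.6724*w + 0.323)*(2.62*w^3 + 0.95*w^2 + 1.79*w + 5.31) - 0.17*(7.86*w^2 + 1.9*w + 1.79)*(15.72*w^2 + 3.8*w + 3.58))/(2.62*w^3 + 0.95*w^2 + 1.79*w + 5.31)^3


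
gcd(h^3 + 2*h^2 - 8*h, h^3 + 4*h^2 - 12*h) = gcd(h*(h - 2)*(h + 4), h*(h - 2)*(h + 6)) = h^2 - 2*h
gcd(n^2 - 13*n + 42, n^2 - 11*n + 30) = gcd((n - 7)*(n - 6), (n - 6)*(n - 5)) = n - 6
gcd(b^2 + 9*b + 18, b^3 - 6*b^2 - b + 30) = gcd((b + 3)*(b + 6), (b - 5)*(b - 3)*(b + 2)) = 1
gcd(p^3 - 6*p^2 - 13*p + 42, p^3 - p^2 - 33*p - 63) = p^2 - 4*p - 21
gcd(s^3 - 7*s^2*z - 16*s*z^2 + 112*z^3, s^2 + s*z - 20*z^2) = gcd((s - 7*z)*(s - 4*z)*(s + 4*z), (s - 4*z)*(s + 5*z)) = -s + 4*z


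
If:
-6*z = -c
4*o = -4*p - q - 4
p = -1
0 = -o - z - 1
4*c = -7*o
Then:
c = 42/17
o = -24/17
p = -1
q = 96/17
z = 7/17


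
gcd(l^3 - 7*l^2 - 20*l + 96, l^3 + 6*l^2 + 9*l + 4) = l + 4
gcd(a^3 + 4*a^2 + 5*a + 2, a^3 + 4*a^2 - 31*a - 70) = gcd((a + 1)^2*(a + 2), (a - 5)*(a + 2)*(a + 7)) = a + 2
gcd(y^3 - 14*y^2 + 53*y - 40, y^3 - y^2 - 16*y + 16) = y - 1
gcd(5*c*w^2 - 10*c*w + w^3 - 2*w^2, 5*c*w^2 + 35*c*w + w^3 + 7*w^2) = 5*c*w + w^2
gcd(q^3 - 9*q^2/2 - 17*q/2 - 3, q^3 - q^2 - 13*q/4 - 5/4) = q^2 + 3*q/2 + 1/2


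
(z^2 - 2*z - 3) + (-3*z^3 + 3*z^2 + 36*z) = -3*z^3 + 4*z^2 + 34*z - 3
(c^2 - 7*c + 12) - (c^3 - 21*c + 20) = -c^3 + c^2 + 14*c - 8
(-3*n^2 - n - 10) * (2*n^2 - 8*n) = -6*n^4 + 22*n^3 - 12*n^2 + 80*n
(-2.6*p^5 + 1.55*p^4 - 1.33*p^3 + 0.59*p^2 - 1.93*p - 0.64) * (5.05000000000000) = -13.13*p^5 + 7.8275*p^4 - 6.7165*p^3 + 2.9795*p^2 - 9.7465*p - 3.232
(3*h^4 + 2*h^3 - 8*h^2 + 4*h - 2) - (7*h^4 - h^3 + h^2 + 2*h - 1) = -4*h^4 + 3*h^3 - 9*h^2 + 2*h - 1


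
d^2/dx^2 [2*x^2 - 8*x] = 4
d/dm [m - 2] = 1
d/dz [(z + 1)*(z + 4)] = 2*z + 5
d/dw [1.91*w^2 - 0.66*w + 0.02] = 3.82*w - 0.66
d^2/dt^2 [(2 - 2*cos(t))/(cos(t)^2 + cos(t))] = 2*(-2*(cos(t) - 1)*(2*cos(t) + 1)^2*sin(t)^2 + (cos(t) + 1)^2*cos(t)^3 + (cos(t) + 1)*(2*cos(t) + cos(2*t) - 4*cos(3*t) + 1)*cos(t)/2)/((cos(t) + 1)^3*cos(t)^3)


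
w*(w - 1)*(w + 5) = w^3 + 4*w^2 - 5*w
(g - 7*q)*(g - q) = g^2 - 8*g*q + 7*q^2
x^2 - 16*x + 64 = (x - 8)^2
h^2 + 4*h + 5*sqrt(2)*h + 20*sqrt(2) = (h + 4)*(h + 5*sqrt(2))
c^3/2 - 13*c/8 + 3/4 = (c/2 + 1)*(c - 3/2)*(c - 1/2)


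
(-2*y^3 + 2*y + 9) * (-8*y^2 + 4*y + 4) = 16*y^5 - 8*y^4 - 24*y^3 - 64*y^2 + 44*y + 36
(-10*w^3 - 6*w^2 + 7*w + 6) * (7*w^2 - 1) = -70*w^5 - 42*w^4 + 59*w^3 + 48*w^2 - 7*w - 6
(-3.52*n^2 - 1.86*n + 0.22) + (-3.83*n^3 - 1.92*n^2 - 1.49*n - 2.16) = -3.83*n^3 - 5.44*n^2 - 3.35*n - 1.94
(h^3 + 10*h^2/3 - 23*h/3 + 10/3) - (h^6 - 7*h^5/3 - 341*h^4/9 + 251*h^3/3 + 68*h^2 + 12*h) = -h^6 + 7*h^5/3 + 341*h^4/9 - 248*h^3/3 - 194*h^2/3 - 59*h/3 + 10/3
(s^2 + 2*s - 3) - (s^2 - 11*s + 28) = 13*s - 31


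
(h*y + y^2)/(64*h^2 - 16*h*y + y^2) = y*(h + y)/(64*h^2 - 16*h*y + y^2)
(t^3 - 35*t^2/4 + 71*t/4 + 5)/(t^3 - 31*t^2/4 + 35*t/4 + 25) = (4*t + 1)/(4*t + 5)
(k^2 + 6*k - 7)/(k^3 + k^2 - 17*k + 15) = (k + 7)/(k^2 + 2*k - 15)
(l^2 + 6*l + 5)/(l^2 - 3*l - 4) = (l + 5)/(l - 4)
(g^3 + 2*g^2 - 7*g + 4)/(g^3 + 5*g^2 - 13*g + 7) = (g + 4)/(g + 7)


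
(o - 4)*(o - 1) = o^2 - 5*o + 4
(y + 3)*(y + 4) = y^2 + 7*y + 12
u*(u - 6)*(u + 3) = u^3 - 3*u^2 - 18*u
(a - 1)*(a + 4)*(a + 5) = a^3 + 8*a^2 + 11*a - 20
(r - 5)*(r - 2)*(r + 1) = r^3 - 6*r^2 + 3*r + 10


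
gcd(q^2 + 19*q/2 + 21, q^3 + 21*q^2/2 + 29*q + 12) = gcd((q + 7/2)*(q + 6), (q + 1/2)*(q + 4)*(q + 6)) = q + 6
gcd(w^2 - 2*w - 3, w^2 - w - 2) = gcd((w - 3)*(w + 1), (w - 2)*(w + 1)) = w + 1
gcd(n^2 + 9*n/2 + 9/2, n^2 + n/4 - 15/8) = n + 3/2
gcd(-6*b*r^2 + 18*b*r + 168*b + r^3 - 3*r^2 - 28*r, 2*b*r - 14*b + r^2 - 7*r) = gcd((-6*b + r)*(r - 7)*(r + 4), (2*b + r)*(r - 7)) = r - 7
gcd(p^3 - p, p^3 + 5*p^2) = p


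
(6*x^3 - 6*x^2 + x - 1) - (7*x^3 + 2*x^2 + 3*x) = -x^3 - 8*x^2 - 2*x - 1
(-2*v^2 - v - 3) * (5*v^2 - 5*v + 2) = -10*v^4 + 5*v^3 - 14*v^2 + 13*v - 6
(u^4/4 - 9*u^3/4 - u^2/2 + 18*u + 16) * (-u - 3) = -u^5/4 + 3*u^4/2 + 29*u^3/4 - 33*u^2/2 - 70*u - 48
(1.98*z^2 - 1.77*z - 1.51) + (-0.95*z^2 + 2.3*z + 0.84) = 1.03*z^2 + 0.53*z - 0.67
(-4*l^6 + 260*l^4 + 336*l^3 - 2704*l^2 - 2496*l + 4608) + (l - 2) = -4*l^6 + 260*l^4 + 336*l^3 - 2704*l^2 - 2495*l + 4606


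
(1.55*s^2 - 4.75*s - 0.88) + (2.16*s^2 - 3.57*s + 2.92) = 3.71*s^2 - 8.32*s + 2.04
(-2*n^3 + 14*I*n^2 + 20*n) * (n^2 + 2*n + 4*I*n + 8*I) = -2*n^5 - 4*n^4 + 6*I*n^4 - 36*n^3 + 12*I*n^3 - 72*n^2 + 80*I*n^2 + 160*I*n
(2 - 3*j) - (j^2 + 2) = -j^2 - 3*j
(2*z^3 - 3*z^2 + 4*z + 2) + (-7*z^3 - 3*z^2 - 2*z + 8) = -5*z^3 - 6*z^2 + 2*z + 10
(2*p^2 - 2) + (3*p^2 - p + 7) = 5*p^2 - p + 5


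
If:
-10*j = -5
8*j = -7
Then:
No Solution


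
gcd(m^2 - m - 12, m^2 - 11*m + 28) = m - 4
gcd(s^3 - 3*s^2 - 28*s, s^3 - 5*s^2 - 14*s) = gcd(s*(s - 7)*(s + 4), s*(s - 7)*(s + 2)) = s^2 - 7*s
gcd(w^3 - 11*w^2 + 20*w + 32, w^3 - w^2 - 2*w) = w + 1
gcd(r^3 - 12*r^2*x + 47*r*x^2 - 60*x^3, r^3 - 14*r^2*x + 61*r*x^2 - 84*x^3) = r^2 - 7*r*x + 12*x^2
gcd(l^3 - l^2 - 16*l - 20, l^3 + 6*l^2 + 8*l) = l + 2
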